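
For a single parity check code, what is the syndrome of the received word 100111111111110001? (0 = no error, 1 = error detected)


Syndrome = XOR of all bits = 1 XOR 0 XOR 0 XOR 1 XOR 1 XOR 1 XOR 1 XOR 1 XOR 1 XOR 1 XOR 1 XOR 1 XOR 1 XOR 1 XOR 0 XOR 0 XOR 0 XOR 1 = 1

1


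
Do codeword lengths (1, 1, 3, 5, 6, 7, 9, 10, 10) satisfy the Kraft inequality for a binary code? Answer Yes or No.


Kraft sum = sum(2^(-l_i)) = 1.1836, need <= 1. Result: violated (a binary prefix-free code with these lengths cannot exist)

No


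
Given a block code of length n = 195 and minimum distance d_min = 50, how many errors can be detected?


Detection capability = d_min - 1 = 50 - 1 = 49

49 errors


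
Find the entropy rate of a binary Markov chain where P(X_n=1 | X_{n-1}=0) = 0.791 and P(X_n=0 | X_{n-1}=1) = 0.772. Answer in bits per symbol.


Stationary distribution: pi_0 = p10/(p01+p10) = 0.4939, pi_1 = 0.5061. Entropy rate H' = pi_0*H(p01) + pi_1*H(p10) = 0.4939*0.7396 + 0.5061*0.7745 = 0.7573

0.7573 bits/symbol


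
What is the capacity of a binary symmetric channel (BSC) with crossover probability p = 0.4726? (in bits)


H(p) = -p*log2(p) - (1-p)*log2(1-p) = -0.4726*log2(0.4726) - 0.5274*log2(0.5274) = 0.511026 + 0.486806 = 0.9978. C = 1 - H(p) = 1 - 0.9978 = 0.0022

0.0022 bits


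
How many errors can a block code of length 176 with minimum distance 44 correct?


Correction capability = floor((d-1)/2) = floor((44-1)/2) = 21

21 errors


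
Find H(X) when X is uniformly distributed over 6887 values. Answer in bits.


H = log2(n) = log2(6887) = 12.7497

12.7497 bits


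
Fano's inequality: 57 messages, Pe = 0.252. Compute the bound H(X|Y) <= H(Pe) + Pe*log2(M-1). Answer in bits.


H(Pe) = -Pe*log2(Pe) - (1-Pe)*log2(1-Pe) = -0.252*log2(0.252) - 0.748*log2(0.748) = 0.501103 + 0.313330 = 0.8144. Pe*log2(M-1) = 0.252*log2(56) = 1.463453. Bound = H(Pe) + Pe*log2(M-1) = 0.501103 + 0.313330 + 1.463453 = 2.2779

2.2779 bits


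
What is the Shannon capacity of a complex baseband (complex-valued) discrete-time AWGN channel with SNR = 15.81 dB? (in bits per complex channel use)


SNR_linear = 10^(15.81/10) = 38.1066; C = log2(1 + SNR_linear) = log2(1 + 38.1066) = 5.2893

5.2893 bits/channel use


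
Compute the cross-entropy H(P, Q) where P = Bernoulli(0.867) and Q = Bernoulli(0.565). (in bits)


H(P,Q) = -p*log2(q) - (1-p)*log2(1-q). -0.867*log2(0.565) = 0.714128; -0.133*log2(0.435) = 0.159721. H(P,Q) = 0.714128 + 0.159721 = 0.8738

0.8738 bits


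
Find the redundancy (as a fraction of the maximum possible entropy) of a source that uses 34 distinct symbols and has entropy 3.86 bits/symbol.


H_max = log2(K) = log2(34) = 5.0875 bits/symbol. Redundancy = 1 - H/H_max = 1 - 3.86/5.0875 = 1 - 0.7587 = 0.2413

0.2413


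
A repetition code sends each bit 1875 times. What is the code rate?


Rate = k/n = 1/1875

1/1875


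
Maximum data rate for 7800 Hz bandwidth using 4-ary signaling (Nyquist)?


Rate = 2 * B * log2(M) = 2 * 7800 * 2.0 = 31200.0

31200.0 bps


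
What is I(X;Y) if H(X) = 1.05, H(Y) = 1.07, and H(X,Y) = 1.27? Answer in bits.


I(X;Y) = H(X) + H(Y) - H(X,Y) = 1.05 + 1.07 - 1.27 = 0.85

0.85 bits


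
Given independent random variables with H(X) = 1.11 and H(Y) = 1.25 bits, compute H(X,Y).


For independent variables, H(X,Y) = H(X) + H(Y) = 1.11 + 1.25 = 2.36

2.36 bits


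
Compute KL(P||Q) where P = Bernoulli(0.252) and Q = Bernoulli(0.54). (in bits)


KL = p*log2(p/q) + (1-p)*log2((1-p)/(1-q)) = 0.252*log2(0.252/0.54) + 0.748*log2(0.748/0.46) = 0.2476

0.2476 bits


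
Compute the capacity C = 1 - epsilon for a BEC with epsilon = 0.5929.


C = 1 - epsilon = 1 - 0.5929 = 0.4071

0.4071 bits


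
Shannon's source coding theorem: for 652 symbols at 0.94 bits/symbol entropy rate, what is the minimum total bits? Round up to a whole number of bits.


Minimum bits >= n * H = 652 * 0.94 = 612.88, rounded up to a whole number of bits = 613

613 bits


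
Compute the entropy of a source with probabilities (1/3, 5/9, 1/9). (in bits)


H = -sum(p_i * log2(p_i)). Terms: -(1/3)*log2(1/3) = 0.528321; -(5/9)*log2(5/9) = 0.471109; -(1/9)*log2(1/9) = 0.352214. H = 0.528321 + 0.471109 + 0.352214 = 1.3516

1.3516 bits


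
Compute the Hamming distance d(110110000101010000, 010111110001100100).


Count differing positions: ^ . . . . ^ ^ ^ . ^ . . ^ ^ . ^ . . = 8 differences

8


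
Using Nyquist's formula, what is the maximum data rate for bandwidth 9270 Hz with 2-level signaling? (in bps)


Rate = 2 * B * log2(M) = 2 * 9270 * 1.0 = 18540.0

18540.0 bps


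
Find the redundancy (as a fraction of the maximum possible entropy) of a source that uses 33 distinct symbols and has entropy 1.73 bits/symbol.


H_max = log2(K) = log2(33) = 5.0444 bits/symbol. Redundancy = 1 - H/H_max = 1 - 1.73/5.0444 = 1 - 0.343 = 0.657

0.657


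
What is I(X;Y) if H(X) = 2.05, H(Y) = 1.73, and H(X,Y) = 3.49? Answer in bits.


I(X;Y) = H(X) + H(Y) - H(X,Y) = 2.05 + 1.73 - 3.49 = 0.29

0.29 bits


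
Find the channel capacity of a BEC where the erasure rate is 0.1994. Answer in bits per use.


C = 1 - epsilon = 1 - 0.1994 = 0.8006

0.8006 bits


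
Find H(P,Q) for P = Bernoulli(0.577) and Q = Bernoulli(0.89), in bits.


H(P,Q) = -p*log2(q) - (1-p)*log2(1-q). -0.577*log2(0.89) = 0.097007; -0.423*log2(0.11) = 1.347012. H(P,Q) = 0.097007 + 1.347012 = 1.444

1.444 bits


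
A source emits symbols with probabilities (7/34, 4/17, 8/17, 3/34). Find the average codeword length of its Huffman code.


Huffman construction (repeatedly merge the two least-probable nodes; each merge adds 1 bit to every symbol beneath it): 3/34 + 7/34 = 5/17; 4/17 + 5/17 = 9/17; 8/17 + 9/17 = 1. Resulting codeword lengths (in the order the probabilities were given): (3, 2, 1, 3). L_avg = sum(p_i * l_i) = 7/34*3 + 4/17*2 + 8/17*1 + 3/34*3 = 31/17 = 1.8235

1.8235 bits


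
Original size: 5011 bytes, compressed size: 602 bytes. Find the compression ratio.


Ratio = original / compressed = 5011 / 602 = 8.3239

8.3239


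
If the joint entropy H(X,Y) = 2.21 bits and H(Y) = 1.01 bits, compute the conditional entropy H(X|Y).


H(X|Y) = H(X,Y) - H(Y) = 2.21 - 1.01 = 1.2

1.2 bits


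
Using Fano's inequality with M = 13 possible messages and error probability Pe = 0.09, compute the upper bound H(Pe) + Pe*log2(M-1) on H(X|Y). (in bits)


H(Pe) = -Pe*log2(Pe) - (1-Pe)*log2(1-Pe) = -0.09*log2(0.09) - 0.91*log2(0.91) = 0.312654 + 0.123816 = 0.4365. Pe*log2(M-1) = 0.09*log2(12) = 0.322647. Bound = H(Pe) + Pe*log2(M-1) = 0.312654 + 0.123816 + 0.322647 = 0.7591

0.7591 bits


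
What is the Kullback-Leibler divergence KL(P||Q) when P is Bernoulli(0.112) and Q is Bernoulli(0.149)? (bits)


KL = p*log2(p/q) + (1-p)*log2((1-p)/(1-q)) = 0.112*log2(0.112/0.149) + 0.888*log2(0.888/0.851) = 0.0084

0.0084 bits


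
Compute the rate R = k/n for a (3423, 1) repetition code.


Rate = k/n = 1/3423

1/3423


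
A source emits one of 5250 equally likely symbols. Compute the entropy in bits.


H = log2(n) = log2(5250) = 12.3581

12.3581 bits


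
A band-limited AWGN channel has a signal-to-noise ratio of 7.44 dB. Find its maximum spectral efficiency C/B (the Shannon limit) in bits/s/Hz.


SNR_linear = 10^(7.44/10) = 5.5463; C/B = log2(1 + SNR_linear) = log2(1 + 5.5463) = 2.7107

2.7107 bits/s/Hz


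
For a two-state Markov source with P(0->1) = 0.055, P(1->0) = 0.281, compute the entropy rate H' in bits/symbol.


Stationary distribution: pi_0 = p10/(p01+p10) = 0.8363, pi_1 = 0.1637. Entropy rate H' = pi_0*H(p01) + pi_1*H(p10) = 0.8363*0.3073 + 0.1637*0.8568 = 0.3972

0.3972 bits/symbol


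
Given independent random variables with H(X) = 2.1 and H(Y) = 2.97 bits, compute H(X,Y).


For independent variables, H(X,Y) = H(X) + H(Y) = 2.1 + 2.97 = 5.07

5.07 bits


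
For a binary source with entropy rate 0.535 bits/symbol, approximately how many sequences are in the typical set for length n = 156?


log2|A_typical| = nH = 156 * 0.535 = 83.46, so |A_typical| ~ 2^83.46 = 1.330e+25

1.330e+25


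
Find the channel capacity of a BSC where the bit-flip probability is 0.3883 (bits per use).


H(p) = -p*log2(p) - (1-p)*log2(1-p) = -0.3883*log2(0.3883) - 0.6117*log2(0.6117) = 0.529935 + 0.433759 = 0.9637. C = 1 - H(p) = 1 - 0.9637 = 0.0363

0.0363 bits


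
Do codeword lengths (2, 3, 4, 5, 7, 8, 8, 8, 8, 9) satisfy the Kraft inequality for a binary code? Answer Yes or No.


Kraft sum = sum(2^(-l_i)) = 0.4941, need <= 1. Result: satisfied (a binary prefix-free code with these lengths exists)

Yes


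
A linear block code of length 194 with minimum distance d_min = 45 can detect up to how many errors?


Detection capability = d_min - 1 = 45 - 1 = 44

44 errors


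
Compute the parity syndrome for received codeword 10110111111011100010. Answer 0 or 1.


Syndrome = XOR of all bits = 1 XOR 0 XOR 1 XOR 1 XOR 0 XOR 1 XOR 1 XOR 1 XOR 1 XOR 1 XOR 1 XOR 0 XOR 1 XOR 1 XOR 1 XOR 0 XOR 0 XOR 0 XOR 1 XOR 0 = 1

1


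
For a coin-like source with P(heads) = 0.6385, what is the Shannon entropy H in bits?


H = -p*log2(p) - (1-p)*log2(1-p). -0.6385*log2(0.6385) = 0.413264; -0.3615*log2(0.3615) = 0.530658. H = 0.413264 + 0.530658 = 0.9439

0.9439 bits


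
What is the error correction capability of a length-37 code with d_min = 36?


Correction capability = floor((d-1)/2) = floor((36-1)/2) = 17

17 errors


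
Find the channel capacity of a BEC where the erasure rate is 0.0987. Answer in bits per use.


C = 1 - epsilon = 1 - 0.0987 = 0.9013

0.9013 bits


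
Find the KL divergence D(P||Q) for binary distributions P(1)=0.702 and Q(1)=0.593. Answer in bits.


KL = p*log2(p/q) + (1-p)*log2((1-p)/(1-q)) = 0.702*log2(0.702/0.593) + 0.298*log2(0.298/0.407) = 0.0369

0.0369 bits


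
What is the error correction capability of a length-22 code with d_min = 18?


Correction capability = floor((d-1)/2) = floor((18-1)/2) = 8

8 errors


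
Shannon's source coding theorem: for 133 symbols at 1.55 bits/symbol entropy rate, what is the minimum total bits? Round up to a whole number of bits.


Minimum bits >= n * H = 133 * 1.55 = 206.15, rounded up to a whole number of bits = 207

207 bits


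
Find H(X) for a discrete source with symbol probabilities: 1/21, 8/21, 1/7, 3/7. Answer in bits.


H = -sum(p_i * log2(p_i)). Terms: -(1/21)*log2(1/21) = 0.209158; -(8/21)*log2(8/21) = 0.530407; -(1/7)*log2(1/7) = 0.401051; -(3/7)*log2(3/7) = 0.523882. H = 0.209158 + 0.530407 + 0.401051 + 0.523882 = 1.6645

1.6645 bits


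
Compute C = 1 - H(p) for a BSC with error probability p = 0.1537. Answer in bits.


H(p) = -p*log2(p) - (1-p)*log2(1-p) = -0.1537*log2(0.1537) - 0.8463*log2(0.8463) = 0.415268 + 0.203754 = 0.619. C = 1 - H(p) = 1 - 0.619 = 0.381

0.381 bits


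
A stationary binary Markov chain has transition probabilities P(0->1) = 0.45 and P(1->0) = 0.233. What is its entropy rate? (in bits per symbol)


Stationary distribution: pi_0 = p10/(p01+p10) = 0.3411, pi_1 = 0.6589. Entropy rate H' = pi_0*H(p01) + pi_1*H(p10) = 0.3411*0.9928 + 0.6589*0.7832 = 0.8547

0.8547 bits/symbol


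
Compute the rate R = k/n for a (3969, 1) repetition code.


Rate = k/n = 1/3969

1/3969


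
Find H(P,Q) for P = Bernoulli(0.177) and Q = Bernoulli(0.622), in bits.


H(P,Q) = -p*log2(q) - (1-p)*log2(1-q). -0.177*log2(0.622) = 0.121247; -0.823*log2(0.378) = 1.155115. H(P,Q) = 0.121247 + 1.155115 = 1.2764

1.2764 bits


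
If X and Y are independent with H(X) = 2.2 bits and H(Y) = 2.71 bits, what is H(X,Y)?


For independent variables, H(X,Y) = H(X) + H(Y) = 2.2 + 2.71 = 4.91

4.91 bits


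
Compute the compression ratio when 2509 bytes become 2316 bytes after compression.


Ratio = original / compressed = 2509 / 2316 = 1.0833

1.0833


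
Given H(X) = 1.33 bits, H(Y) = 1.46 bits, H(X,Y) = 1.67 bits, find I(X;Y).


I(X;Y) = H(X) + H(Y) - H(X,Y) = 1.33 + 1.46 - 1.67 = 1.12

1.12 bits


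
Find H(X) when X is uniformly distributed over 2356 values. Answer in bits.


H = log2(n) = log2(2356) = 11.2021

11.2021 bits


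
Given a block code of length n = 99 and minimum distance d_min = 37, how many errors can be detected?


Detection capability = d_min - 1 = 37 - 1 = 36

36 errors


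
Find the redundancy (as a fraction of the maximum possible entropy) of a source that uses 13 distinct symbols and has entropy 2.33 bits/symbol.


H_max = log2(K) = log2(13) = 3.7004 bits/symbol. Redundancy = 1 - H/H_max = 1 - 2.33/3.7004 = 1 - 0.6297 = 0.3703

0.3703


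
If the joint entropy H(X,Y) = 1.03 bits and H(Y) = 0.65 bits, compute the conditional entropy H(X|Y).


H(X|Y) = H(X,Y) - H(Y) = 1.03 - 0.65 = 0.38

0.38 bits


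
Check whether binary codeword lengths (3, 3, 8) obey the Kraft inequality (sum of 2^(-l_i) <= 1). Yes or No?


Kraft sum = sum(2^(-l_i)) = 0.2539, need <= 1. Result: satisfied (a binary prefix-free code with these lengths exists)

Yes


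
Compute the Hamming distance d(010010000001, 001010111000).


Count differing positions: . ^ ^ . . . ^ ^ ^ . . ^ = 6 differences

6


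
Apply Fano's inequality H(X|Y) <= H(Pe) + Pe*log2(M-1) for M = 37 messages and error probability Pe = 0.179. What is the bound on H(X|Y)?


H(Pe) = -Pe*log2(Pe) - (1-Pe)*log2(1-Pe) = -0.179*log2(0.179) - 0.821*log2(0.821) = 0.444272 + 0.233612 = 0.6779. Pe*log2(M-1) = 0.179*log2(36) = 0.925417. Bound = H(Pe) + Pe*log2(M-1) = 0.444272 + 0.233612 + 0.925417 = 1.6033

1.6033 bits


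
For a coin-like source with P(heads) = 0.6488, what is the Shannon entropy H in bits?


H = -p*log2(p) - (1-p)*log2(1-p). -0.6488*log2(0.6488) = 0.404951; -0.3512*log2(0.3512) = 0.530184. H = 0.404951 + 0.530184 = 0.9351

0.9351 bits


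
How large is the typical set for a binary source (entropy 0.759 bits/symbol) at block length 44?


log2|A_typical| = nH = 44 * 0.759 = 33.396, so |A_typical| ~ 2^33.396 = 1.130e+10

1.130e+10


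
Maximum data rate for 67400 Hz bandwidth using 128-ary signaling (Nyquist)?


Rate = 2 * B * log2(M) = 2 * 67400 * 7.0 = 943600.0

943600.0 bps


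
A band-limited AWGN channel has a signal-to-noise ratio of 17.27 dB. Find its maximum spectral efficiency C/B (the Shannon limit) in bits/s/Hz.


SNR_linear = 10^(17.27/10) = 53.3335; C/B = log2(1 + SNR_linear) = log2(1 + 53.3335) = 5.7638

5.7638 bits/s/Hz


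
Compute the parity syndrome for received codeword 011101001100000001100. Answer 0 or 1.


Syndrome = XOR of all bits = 0 XOR 1 XOR 1 XOR 1 XOR 0 XOR 1 XOR 0 XOR 0 XOR 1 XOR 1 XOR 0 XOR 0 XOR 0 XOR 0 XOR 0 XOR 0 XOR 0 XOR 1 XOR 1 XOR 0 XOR 0 = 0

0


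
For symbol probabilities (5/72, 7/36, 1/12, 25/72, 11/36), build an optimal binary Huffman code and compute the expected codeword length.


Huffman construction (repeatedly merge the two least-probable nodes; each merge adds 1 bit to every symbol beneath it): 5/72 + 1/12 = 11/72; 11/72 + 7/36 = 25/72; 11/36 + 25/72 = 47/72; 25/72 + 47/72 = 1. Resulting codeword lengths (in the order the probabilities were given): (3, 2, 3, 2, 2). L_avg = sum(p_i * l_i) = 5/72*3 + 7/36*2 + 1/12*3 + 25/72*2 + 11/36*2 = 155/72 = 2.1528

2.1528 bits


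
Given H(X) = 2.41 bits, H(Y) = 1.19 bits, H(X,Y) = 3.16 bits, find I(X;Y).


I(X;Y) = H(X) + H(Y) - H(X,Y) = 2.41 + 1.19 - 3.16 = 0.44

0.44 bits


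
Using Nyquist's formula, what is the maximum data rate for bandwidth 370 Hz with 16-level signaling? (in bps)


Rate = 2 * B * log2(M) = 2 * 370 * 4.0 = 2960.0

2960.0 bps


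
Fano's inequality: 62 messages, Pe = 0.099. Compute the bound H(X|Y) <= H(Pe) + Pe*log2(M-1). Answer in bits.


H(Pe) = -Pe*log2(Pe) - (1-Pe)*log2(1-Pe) = -0.099*log2(0.099) - 0.901*log2(0.901) = 0.330306 + 0.135511 = 0.4658. Pe*log2(M-1) = 0.099*log2(61) = 0.587143. Bound = H(Pe) + Pe*log2(M-1) = 0.330306 + 0.135511 + 0.587143 = 1.053

1.053 bits


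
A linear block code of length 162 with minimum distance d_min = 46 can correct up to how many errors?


Correction capability = floor((d-1)/2) = floor((46-1)/2) = 22

22 errors


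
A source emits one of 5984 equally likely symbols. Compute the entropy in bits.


H = log2(n) = log2(5984) = 12.5469

12.5469 bits


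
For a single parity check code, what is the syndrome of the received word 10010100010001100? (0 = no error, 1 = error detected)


Syndrome = XOR of all bits = 1 XOR 0 XOR 0 XOR 1 XOR 0 XOR 1 XOR 0 XOR 0 XOR 0 XOR 1 XOR 0 XOR 0 XOR 0 XOR 1 XOR 1 XOR 0 XOR 0 = 0

0


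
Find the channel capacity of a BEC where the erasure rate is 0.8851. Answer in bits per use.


C = 1 - epsilon = 1 - 0.8851 = 0.1149

0.1149 bits


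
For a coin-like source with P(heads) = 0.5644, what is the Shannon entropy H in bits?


H = -p*log2(p) - (1-p)*log2(1-p). -0.5644*log2(0.5644) = 0.465749; -0.4356*log2(0.4356) = 0.522251. H = 0.465749 + 0.522251 = 0.988

0.988 bits


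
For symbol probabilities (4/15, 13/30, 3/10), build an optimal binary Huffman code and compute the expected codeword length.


Huffman construction (repeatedly merge the two least-probable nodes; each merge adds 1 bit to every symbol beneath it): 4/15 + 3/10 = 17/30; 13/30 + 17/30 = 1. Resulting codeword lengths (in the order the probabilities were given): (2, 1, 2). L_avg = sum(p_i * l_i) = 4/15*2 + 13/30*1 + 3/10*2 = 47/30 = 1.5667

1.5667 bits


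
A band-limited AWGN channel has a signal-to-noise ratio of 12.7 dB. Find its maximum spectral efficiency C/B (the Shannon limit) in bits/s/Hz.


SNR_linear = 10^(12.7/10) = 18.6209; C/B = log2(1 + SNR_linear) = log2(1 + 18.6209) = 4.2943

4.2943 bits/s/Hz


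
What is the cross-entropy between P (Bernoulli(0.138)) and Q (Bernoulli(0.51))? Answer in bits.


H(P,Q) = -p*log2(q) - (1-p)*log2(1-q). -0.138*log2(0.51) = 0.134057; -0.862*log2(0.49) = 0.887124. H(P,Q) = 0.134057 + 0.887124 = 1.0212

1.0212 bits


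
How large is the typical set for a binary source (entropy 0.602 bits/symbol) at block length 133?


log2|A_typical| = nH = 133 * 0.602 = 80.066, so |A_typical| ~ 2^80.066 = 1.266e+24

1.266e+24


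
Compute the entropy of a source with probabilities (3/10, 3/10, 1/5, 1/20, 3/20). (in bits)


H = -sum(p_i * log2(p_i)). Terms: -(3/10)*log2(3/10) = 0.521090; -(3/10)*log2(3/10) = 0.521090; -(1/5)*log2(1/5) = 0.464386; -(1/20)*log2(1/20) = 0.216096; -(3/20)*log2(3/20) = 0.410545. H = 0.521090 + 0.521090 + 0.464386 + 0.216096 + 0.410545 = 2.1332

2.1332 bits


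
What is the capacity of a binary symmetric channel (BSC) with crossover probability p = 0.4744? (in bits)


H(p) = -p*log2(p) - (1-p)*log2(1-p) = -0.4744*log2(0.4744) - 0.5256*log2(0.5256) = 0.510371 + 0.487737 = 0.9981. C = 1 - H(p) = 1 - 0.9981 = 0.0019

0.0019 bits


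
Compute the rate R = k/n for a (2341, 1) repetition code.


Rate = k/n = 1/2341

1/2341


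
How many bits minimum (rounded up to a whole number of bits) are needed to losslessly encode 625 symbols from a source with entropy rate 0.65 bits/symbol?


Minimum bits >= n * H = 625 * 0.65 = 406.25, rounded up to a whole number of bits = 407

407 bits


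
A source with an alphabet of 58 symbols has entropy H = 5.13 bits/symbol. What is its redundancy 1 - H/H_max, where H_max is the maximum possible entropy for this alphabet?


H_max = log2(K) = log2(58) = 5.858 bits/symbol. Redundancy = 1 - H/H_max = 1 - 5.13/5.858 = 1 - 0.8757 = 0.1243

0.1243


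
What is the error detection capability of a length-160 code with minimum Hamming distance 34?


Detection capability = d_min - 1 = 34 - 1 = 33

33 errors


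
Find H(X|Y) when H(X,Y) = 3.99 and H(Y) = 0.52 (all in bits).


H(X|Y) = H(X,Y) - H(Y) = 3.99 - 0.52 = 3.47

3.47 bits


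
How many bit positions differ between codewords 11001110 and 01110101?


Count differing positions: ^ . ^ ^ ^ . ^ ^ = 6 differences

6


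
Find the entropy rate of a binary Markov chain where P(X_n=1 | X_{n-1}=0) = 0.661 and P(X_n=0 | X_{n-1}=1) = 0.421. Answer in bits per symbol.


Stationary distribution: pi_0 = p10/(p01+p10) = 0.3891, pi_1 = 0.6109. Entropy rate H' = pi_0*H(p01) + pi_1*H(p10) = 0.3891*0.9239 + 0.6109*0.9819 = 0.9593

0.9593 bits/symbol


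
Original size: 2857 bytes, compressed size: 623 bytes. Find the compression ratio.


Ratio = original / compressed = 2857 / 623 = 4.5859

4.5859


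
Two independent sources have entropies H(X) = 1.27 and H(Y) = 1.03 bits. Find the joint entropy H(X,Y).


For independent variables, H(X,Y) = H(X) + H(Y) = 1.27 + 1.03 = 2.3

2.3 bits


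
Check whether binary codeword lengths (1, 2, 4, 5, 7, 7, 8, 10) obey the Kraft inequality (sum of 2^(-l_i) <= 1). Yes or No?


Kraft sum = sum(2^(-l_i)) = 0.8643, need <= 1. Result: satisfied (a binary prefix-free code with these lengths exists)

Yes


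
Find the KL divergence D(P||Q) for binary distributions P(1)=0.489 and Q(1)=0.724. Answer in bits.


KL = p*log2(p/q) + (1-p)*log2((1-p)/(1-q)) = 0.489*log2(0.489/0.724) + 0.511*log2(0.511/0.276) = 0.1773

0.1773 bits


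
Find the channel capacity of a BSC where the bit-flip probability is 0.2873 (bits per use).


H(p) = -p*log2(p) - (1-p)*log2(1-p) = -0.2873*log2(0.2873) - 0.7127*log2(0.7127) = 0.516959 + 0.348249 = 0.8652. C = 1 - H(p) = 1 - 0.8652 = 0.1348

0.1348 bits


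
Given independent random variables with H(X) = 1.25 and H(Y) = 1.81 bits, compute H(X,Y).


For independent variables, H(X,Y) = H(X) + H(Y) = 1.25 + 1.81 = 3.06

3.06 bits


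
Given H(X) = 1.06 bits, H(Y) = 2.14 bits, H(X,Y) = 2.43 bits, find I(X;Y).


I(X;Y) = H(X) + H(Y) - H(X,Y) = 1.06 + 2.14 - 2.43 = 0.77

0.77 bits


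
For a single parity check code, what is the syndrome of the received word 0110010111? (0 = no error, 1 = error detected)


Syndrome = XOR of all bits = 0 XOR 1 XOR 1 XOR 0 XOR 0 XOR 1 XOR 0 XOR 1 XOR 1 XOR 1 = 0

0


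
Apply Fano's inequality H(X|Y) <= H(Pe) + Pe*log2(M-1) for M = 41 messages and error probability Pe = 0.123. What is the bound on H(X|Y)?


H(Pe) = -Pe*log2(Pe) - (1-Pe)*log2(1-Pe) = -0.123*log2(0.123) - 0.877*log2(0.877) = 0.371862 + 0.166061 = 0.5379. Pe*log2(M-1) = 0.123*log2(40) = 0.654597. Bound = H(Pe) + Pe*log2(M-1) = 0.371862 + 0.166061 + 0.654597 = 1.1925

1.1925 bits


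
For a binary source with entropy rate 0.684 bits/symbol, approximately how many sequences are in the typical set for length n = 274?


log2|A_typical| = nH = 274 * 0.684 = 187.416, so |A_typical| ~ 2^187.416 = 2.617e+56

2.617e+56


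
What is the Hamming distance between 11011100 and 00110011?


Count differing positions: ^ ^ ^ . ^ ^ ^ ^ = 7 differences

7


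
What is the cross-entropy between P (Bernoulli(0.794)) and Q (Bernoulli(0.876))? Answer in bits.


H(P,Q) = -p*log2(q) - (1-p)*log2(1-q). -0.794*log2(0.876) = 0.151652; -0.206*log2(0.124) = 0.620387. H(P,Q) = 0.151652 + 0.620387 = 0.772

0.772 bits


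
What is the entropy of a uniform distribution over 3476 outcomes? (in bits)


H = log2(n) = log2(3476) = 11.7632

11.7632 bits


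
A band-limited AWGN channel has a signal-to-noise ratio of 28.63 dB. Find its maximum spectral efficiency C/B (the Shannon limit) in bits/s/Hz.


SNR_linear = 10^(28.63/10) = 729.4575; C/B = log2(1 + SNR_linear) = log2(1 + 729.4575) = 9.5127

9.5127 bits/s/Hz


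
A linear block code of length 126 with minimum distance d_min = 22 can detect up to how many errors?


Detection capability = d_min - 1 = 22 - 1 = 21

21 errors


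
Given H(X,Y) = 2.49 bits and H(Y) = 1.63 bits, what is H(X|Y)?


H(X|Y) = H(X,Y) - H(Y) = 2.49 - 1.63 = 0.86

0.86 bits


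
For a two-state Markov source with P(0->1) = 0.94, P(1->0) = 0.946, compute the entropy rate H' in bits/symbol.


Stationary distribution: pi_0 = p10/(p01+p10) = 0.5016, pi_1 = 0.4984. Entropy rate H' = pi_0*H(p01) + pi_1*H(p10) = 0.5016*0.3274 + 0.4984*0.3032 = 0.3153

0.3153 bits/symbol


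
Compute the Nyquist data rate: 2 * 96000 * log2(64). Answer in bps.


Rate = 2 * B * log2(M) = 2 * 96000 * 6.0 = 1152000.0

1152000.0 bps


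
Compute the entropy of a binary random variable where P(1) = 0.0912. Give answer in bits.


H = -p*log2(p) - (1-p)*log2(1-p). -0.0912*log2(0.0912) = 0.315080; -0.9088*log2(0.9088) = 0.125383. H = 0.315080 + 0.125383 = 0.4405

0.4405 bits


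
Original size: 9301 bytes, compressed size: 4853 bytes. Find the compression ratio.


Ratio = original / compressed = 9301 / 4853 = 1.9165

1.9165


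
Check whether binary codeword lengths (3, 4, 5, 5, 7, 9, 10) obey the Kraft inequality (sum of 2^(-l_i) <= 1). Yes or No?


Kraft sum = sum(2^(-l_i)) = 0.2607, need <= 1. Result: satisfied (a binary prefix-free code with these lengths exists)

Yes


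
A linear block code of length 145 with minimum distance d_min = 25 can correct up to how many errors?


Correction capability = floor((d-1)/2) = floor((25-1)/2) = 12

12 errors


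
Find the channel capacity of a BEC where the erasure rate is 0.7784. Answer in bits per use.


C = 1 - epsilon = 1 - 0.7784 = 0.2216

0.2216 bits


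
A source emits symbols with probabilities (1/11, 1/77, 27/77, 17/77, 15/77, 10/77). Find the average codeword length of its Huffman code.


Huffman construction (repeatedly merge the two least-probable nodes; each merge adds 1 bit to every symbol beneath it): 1/77 + 1/11 = 8/77; 8/77 + 10/77 = 18/77; 15/77 + 17/77 = 32/77; 18/77 + 27/77 = 45/77; 32/77 + 45/77 = 1. Resulting codeword lengths (in the order the probabilities were given): (4, 4, 2, 2, 2, 3). L_avg = sum(p_i * l_i) = 1/11*4 + 1/77*4 + 27/77*2 + 17/77*2 + 15/77*2 + 10/77*3 = 180/77 = 2.3377

2.3377 bits


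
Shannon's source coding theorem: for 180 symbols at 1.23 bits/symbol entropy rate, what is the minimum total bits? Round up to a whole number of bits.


Minimum bits >= n * H = 180 * 1.23 = 221.4, rounded up to a whole number of bits = 222

222 bits


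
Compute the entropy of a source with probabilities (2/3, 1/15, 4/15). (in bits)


H = -sum(p_i * log2(p_i)). Terms: -(2/3)*log2(2/3) = 0.389975; -(1/15)*log2(1/15) = 0.260459; -(4/15)*log2(4/15) = 0.508504. H = 0.389975 + 0.260459 + 0.508504 = 1.1589

1.1589 bits


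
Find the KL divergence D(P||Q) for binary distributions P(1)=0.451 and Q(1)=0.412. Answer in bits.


KL = p*log2(p/q) + (1-p)*log2((1-p)/(1-q)) = 0.451*log2(0.451/0.412) + 0.549*log2(0.549/0.588) = 0.0045

0.0045 bits


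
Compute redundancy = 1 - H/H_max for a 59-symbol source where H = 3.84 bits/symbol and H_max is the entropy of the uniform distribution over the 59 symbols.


H_max = log2(K) = log2(59) = 5.8826 bits/symbol. Redundancy = 1 - H/H_max = 1 - 3.84/5.8826 = 1 - 0.6528 = 0.3472

0.3472


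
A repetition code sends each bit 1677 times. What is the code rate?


Rate = k/n = 1/1677

1/1677


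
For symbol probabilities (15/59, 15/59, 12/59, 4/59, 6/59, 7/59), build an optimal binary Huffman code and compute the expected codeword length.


Huffman construction (repeatedly merge the two least-probable nodes; each merge adds 1 bit to every symbol beneath it): 4/59 + 6/59 = 10/59; 7/59 + 10/59 = 17/59; 12/59 + 15/59 = 27/59; 15/59 + 17/59 = 32/59; 27/59 + 32/59 = 1. Resulting codeword lengths (in the order the probabilities were given): (2, 2, 2, 4, 4, 3). L_avg = sum(p_i * l_i) = 15/59*2 + 15/59*2 + 12/59*2 + 4/59*4 + 6/59*4 + 7/59*3 = 145/59 = 2.4576

2.4576 bits


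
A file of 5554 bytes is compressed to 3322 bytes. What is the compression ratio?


Ratio = original / compressed = 5554 / 3322 = 1.6719

1.6719


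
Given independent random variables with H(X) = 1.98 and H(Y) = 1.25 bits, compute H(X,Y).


For independent variables, H(X,Y) = H(X) + H(Y) = 1.98 + 1.25 = 3.23

3.23 bits


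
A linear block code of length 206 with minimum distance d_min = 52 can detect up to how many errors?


Detection capability = d_min - 1 = 52 - 1 = 51

51 errors


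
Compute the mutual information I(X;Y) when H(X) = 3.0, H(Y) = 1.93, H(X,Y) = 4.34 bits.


I(X;Y) = H(X) + H(Y) - H(X,Y) = 3.0 + 1.93 - 4.34 = 0.59

0.59 bits


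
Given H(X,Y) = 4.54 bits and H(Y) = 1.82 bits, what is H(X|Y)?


H(X|Y) = H(X,Y) - H(Y) = 4.54 - 1.82 = 2.72

2.72 bits


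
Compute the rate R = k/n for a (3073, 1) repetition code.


Rate = k/n = 1/3073

1/3073


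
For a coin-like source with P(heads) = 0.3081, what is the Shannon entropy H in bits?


H = -p*log2(p) - (1-p)*log2(1-p). -0.3081*log2(0.3081) = 0.523317; -0.6919*log2(0.6919) = 0.367651. H = 0.523317 + 0.367651 = 0.891

0.891 bits


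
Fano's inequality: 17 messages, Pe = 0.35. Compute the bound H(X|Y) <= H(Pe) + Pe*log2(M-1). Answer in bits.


H(Pe) = -Pe*log2(Pe) - (1-Pe)*log2(1-Pe) = -0.35*log2(0.35) - 0.65*log2(0.65) = 0.530101 + 0.403967 = 0.9341. Pe*log2(M-1) = 0.35*log2(16) = 1.400000. Bound = H(Pe) + Pe*log2(M-1) = 0.530101 + 0.403967 + 1.400000 = 2.3341

2.3341 bits


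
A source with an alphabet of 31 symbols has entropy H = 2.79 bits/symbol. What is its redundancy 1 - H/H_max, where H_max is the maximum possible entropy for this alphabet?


H_max = log2(K) = log2(31) = 4.9542 bits/symbol. Redundancy = 1 - H/H_max = 1 - 2.79/4.9542 = 1 - 0.5632 = 0.4368

0.4368


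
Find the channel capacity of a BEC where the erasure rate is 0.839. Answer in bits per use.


C = 1 - epsilon = 1 - 0.839 = 0.161

0.161 bits


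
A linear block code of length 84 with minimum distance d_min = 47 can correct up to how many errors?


Correction capability = floor((d-1)/2) = floor((47-1)/2) = 23

23 errors


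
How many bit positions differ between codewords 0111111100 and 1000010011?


Count differing positions: ^ ^ ^ ^ ^ . ^ ^ ^ ^ = 9 differences

9


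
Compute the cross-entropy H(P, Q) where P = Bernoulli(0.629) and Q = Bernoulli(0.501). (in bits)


H(P,Q) = -p*log2(q) - (1-p)*log2(1-q). -0.629*log2(0.501) = 0.627187; -0.371*log2(0.499) = 0.372072. H(P,Q) = 0.627187 + 0.372072 = 0.9993

0.9993 bits


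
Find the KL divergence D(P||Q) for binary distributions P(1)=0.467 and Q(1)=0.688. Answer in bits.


KL = p*log2(p/q) + (1-p)*log2((1-p)/(1-q)) = 0.467*log2(0.467/0.688) + 0.533*log2(0.533/0.312) = 0.1507

0.1507 bits


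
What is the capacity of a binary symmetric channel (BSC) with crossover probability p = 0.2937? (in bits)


H(p) = -p*log2(p) - (1-p)*log2(1-p) = -0.2937*log2(0.2937) - 0.7063*log2(0.7063) = 0.519140 + 0.354313 = 0.8735. C = 1 - H(p) = 1 - 0.8735 = 0.1265

0.1265 bits


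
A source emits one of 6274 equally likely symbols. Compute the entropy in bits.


H = log2(n) = log2(6274) = 12.6152

12.6152 bits


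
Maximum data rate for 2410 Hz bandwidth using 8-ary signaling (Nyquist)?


Rate = 2 * B * log2(M) = 2 * 2410 * 3.0 = 14460.0

14460.0 bps


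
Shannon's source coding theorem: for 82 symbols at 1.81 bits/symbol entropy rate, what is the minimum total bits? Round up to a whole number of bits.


Minimum bits >= n * H = 82 * 1.81 = 148.42, rounded up to a whole number of bits = 149

149 bits


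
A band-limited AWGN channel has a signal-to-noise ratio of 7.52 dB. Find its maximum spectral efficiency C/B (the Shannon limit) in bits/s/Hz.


SNR_linear = 10^(7.52/10) = 5.6494; C/B = log2(1 + SNR_linear) = log2(1 + 5.6494) = 2.7332

2.7332 bits/s/Hz


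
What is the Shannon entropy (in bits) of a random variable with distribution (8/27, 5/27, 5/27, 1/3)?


H = -sum(p_i * log2(p_i)). Terms: -(8/27)*log2(8/27) = 0.519967; -(5/27)*log2(5/27) = 0.450548; -(5/27)*log2(5/27) = 0.450548; -(1/3)*log2(1/3) = 0.528321. H = 0.519967 + 0.450548 + 0.450548 + 0.528321 = 1.9494

1.9494 bits


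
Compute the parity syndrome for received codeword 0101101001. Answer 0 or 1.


Syndrome = XOR of all bits = 0 XOR 1 XOR 0 XOR 1 XOR 1 XOR 0 XOR 1 XOR 0 XOR 0 XOR 1 = 1

1


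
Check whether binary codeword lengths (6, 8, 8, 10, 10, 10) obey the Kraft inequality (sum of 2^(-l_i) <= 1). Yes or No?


Kraft sum = sum(2^(-l_i)) = 0.0264, need <= 1. Result: satisfied (a binary prefix-free code with these lengths exists)

Yes


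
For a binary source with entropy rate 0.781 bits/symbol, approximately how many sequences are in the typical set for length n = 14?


log2|A_typical| = nH = 14 * 0.781 = 10.934, so |A_typical| ~ 2^10.934 = 1.956e+03

1.956e+03


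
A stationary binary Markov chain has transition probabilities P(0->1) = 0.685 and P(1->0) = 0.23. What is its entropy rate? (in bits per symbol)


Stationary distribution: pi_0 = p10/(p01+p10) = 0.2514, pi_1 = 0.7486. Entropy rate H' = pi_0*H(p01) + pi_1*H(p10) = 0.2514*0.8989 + 0.7486*0.778 = 0.8084

0.8084 bits/symbol


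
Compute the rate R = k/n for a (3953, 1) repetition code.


Rate = k/n = 1/3953

1/3953


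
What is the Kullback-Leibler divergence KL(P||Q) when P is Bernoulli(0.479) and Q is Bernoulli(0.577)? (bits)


KL = p*log2(p/q) + (1-p)*log2((1-p)/(1-q)) = 0.479*log2(0.479/0.577) + 0.521*log2(0.521/0.423) = 0.028

0.028 bits


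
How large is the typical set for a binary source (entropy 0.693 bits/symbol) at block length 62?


log2|A_typical| = nH = 62 * 0.693 = 42.966, so |A_typical| ~ 2^42.966 = 8.591e+12

8.591e+12


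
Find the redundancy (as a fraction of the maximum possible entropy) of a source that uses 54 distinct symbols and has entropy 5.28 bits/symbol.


H_max = log2(K) = log2(54) = 5.7549 bits/symbol. Redundancy = 1 - H/H_max = 1 - 5.28/5.7549 = 1 - 0.9175 = 0.0825

0.0825


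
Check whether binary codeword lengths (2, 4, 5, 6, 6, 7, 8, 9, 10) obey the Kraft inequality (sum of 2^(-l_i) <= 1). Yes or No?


Kraft sum = sum(2^(-l_i)) = 0.3896, need <= 1. Result: satisfied (a binary prefix-free code with these lengths exists)

Yes


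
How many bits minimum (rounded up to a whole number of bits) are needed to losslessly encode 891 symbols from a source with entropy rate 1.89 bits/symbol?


Minimum bits >= n * H = 891 * 1.89 = 1683.99, rounded up to a whole number of bits = 1684

1684 bits


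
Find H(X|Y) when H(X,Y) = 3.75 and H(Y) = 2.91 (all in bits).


H(X|Y) = H(X,Y) - H(Y) = 3.75 - 2.91 = 0.84

0.84 bits


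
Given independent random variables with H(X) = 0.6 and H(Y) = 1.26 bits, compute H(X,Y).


For independent variables, H(X,Y) = H(X) + H(Y) = 0.6 + 1.26 = 1.86

1.86 bits


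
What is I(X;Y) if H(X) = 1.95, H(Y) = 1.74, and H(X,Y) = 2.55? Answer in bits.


I(X;Y) = H(X) + H(Y) - H(X,Y) = 1.95 + 1.74 - 2.55 = 1.14

1.14 bits


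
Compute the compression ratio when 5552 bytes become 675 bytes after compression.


Ratio = original / compressed = 5552 / 675 = 8.2252

8.2252


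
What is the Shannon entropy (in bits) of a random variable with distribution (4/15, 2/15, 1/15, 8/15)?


H = -sum(p_i * log2(p_i)). Terms: -(4/15)*log2(4/15) = 0.508504; -(2/15)*log2(2/15) = 0.387585; -(1/15)*log2(1/15) = 0.260459; -(8/15)*log2(8/15) = 0.483675. H = 0.508504 + 0.387585 + 0.260459 + 0.483675 = 1.6402

1.6402 bits


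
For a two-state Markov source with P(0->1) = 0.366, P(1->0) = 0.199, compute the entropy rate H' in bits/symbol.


Stationary distribution: pi_0 = p10/(p01+p10) = 0.3522, pi_1 = 0.6478. Entropy rate H' = pi_0*H(p01) + pi_1*H(p10) = 0.3522*0.9476 + 0.6478*0.7199 = 0.8001

0.8001 bits/symbol


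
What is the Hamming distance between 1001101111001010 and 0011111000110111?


Count differing positions: ^ . ^ . . ^ . ^ ^ ^ ^ ^ ^ ^ . ^ = 11 differences

11


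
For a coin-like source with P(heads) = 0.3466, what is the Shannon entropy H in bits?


H = -p*log2(p) - (1-p)*log2(1-p). -0.3466*log2(0.3466) = 0.529832; -0.6534*log2(0.6534) = 0.401163. H = 0.529832 + 0.401163 = 0.931

0.931 bits


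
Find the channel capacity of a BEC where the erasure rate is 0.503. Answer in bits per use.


C = 1 - epsilon = 1 - 0.503 = 0.497

0.497 bits


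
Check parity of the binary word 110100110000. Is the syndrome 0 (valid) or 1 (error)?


Syndrome = XOR of all bits = 1 XOR 1 XOR 0 XOR 1 XOR 0 XOR 0 XOR 1 XOR 1 XOR 0 XOR 0 XOR 0 XOR 0 = 1

1


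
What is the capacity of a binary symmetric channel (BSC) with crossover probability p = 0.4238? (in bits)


H(p) = -p*log2(p) - (1-p)*log2(1-p) = -0.4238*log2(0.4238) - 0.5762*log2(0.5762) = 0.524895 + 0.458286 = 0.9832. C = 1 - H(p) = 1 - 0.9832 = 0.0168

0.0168 bits


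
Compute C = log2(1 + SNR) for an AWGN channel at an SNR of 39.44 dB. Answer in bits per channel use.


SNR_linear = 10^(39.44/10) = 8790.2252; C = log2(1 + SNR_linear) = log2(1 + 8790.2252) = 13.1018

13.1018 bits/channel use


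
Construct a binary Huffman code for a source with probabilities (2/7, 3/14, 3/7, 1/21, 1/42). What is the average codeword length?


Huffman construction (repeatedly merge the two least-probable nodes; each merge adds 1 bit to every symbol beneath it): 1/42 + 1/21 = 1/14; 1/14 + 3/14 = 2/7; 2/7 + 2/7 = 4/7; 3/7 + 4/7 = 1. Resulting codeword lengths (in the order the probabilities were given): (2, 3, 1, 4, 4). L_avg = sum(p_i * l_i) = 2/7*2 + 3/14*3 + 3/7*1 + 1/21*4 + 1/42*4 = 27/14 = 1.9286

1.9286 bits


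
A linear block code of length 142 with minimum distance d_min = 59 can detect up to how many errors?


Detection capability = d_min - 1 = 59 - 1 = 58

58 errors


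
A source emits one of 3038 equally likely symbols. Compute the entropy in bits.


H = log2(n) = log2(3038) = 11.5689

11.5689 bits


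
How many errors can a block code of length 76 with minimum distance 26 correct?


Correction capability = floor((d-1)/2) = floor((26-1)/2) = 12

12 errors


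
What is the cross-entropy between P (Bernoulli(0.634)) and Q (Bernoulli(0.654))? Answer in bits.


H(P,Q) = -p*log2(q) - (1-p)*log2(1-q). -0.634*log2(0.654) = 0.388412; -0.366*log2(0.346) = 0.560403. H(P,Q) = 0.388412 + 0.560403 = 0.9488

0.9488 bits


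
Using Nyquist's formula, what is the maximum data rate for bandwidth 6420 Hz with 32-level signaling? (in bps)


Rate = 2 * B * log2(M) = 2 * 6420 * 5.0 = 64200.0

64200.0 bps


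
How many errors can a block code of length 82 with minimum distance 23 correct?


Correction capability = floor((d-1)/2) = floor((23-1)/2) = 11

11 errors


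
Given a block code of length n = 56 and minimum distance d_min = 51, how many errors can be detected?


Detection capability = d_min - 1 = 51 - 1 = 50

50 errors


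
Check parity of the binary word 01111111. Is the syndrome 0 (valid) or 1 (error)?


Syndrome = XOR of all bits = 0 XOR 1 XOR 1 XOR 1 XOR 1 XOR 1 XOR 1 XOR 1 = 1

1


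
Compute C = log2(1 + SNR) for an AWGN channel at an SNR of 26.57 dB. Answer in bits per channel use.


SNR_linear = 10^(26.57/10) = 453.9416; C = log2(1 + SNR_linear) = log2(1 + 453.9416) = 8.8295

8.8295 bits/channel use


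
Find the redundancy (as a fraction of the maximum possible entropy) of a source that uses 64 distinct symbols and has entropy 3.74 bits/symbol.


H_max = log2(K) = log2(64) = 6.0 bits/symbol. Redundancy = 1 - H/H_max = 1 - 3.74/6.0 = 1 - 0.6233 = 0.3767

0.3767


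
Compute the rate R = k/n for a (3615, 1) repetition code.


Rate = k/n = 1/3615

1/3615


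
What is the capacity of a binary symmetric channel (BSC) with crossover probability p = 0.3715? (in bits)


H(p) = -p*log2(p) - (1-p)*log2(1-p) = -0.3715*log2(0.3715) - 0.6285*log2(0.6285) = 0.530712 + 0.421105 = 0.9518. C = 1 - H(p) = 1 - 0.9518 = 0.0482

0.0482 bits


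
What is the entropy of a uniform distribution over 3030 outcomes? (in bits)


H = log2(n) = log2(3030) = 11.5651

11.5651 bits


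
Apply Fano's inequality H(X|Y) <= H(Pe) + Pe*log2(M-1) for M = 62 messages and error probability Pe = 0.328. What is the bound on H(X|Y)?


H(Pe) = -Pe*log2(Pe) - (1-Pe)*log2(1-Pe) = -0.328*log2(0.328) - 0.672*log2(0.672) = 0.527500 + 0.385370 = 0.9129. Pe*log2(M-1) = 0.328*log2(61) = 1.945282. Bound = H(Pe) + Pe*log2(M-1) = 0.527500 + 0.385370 + 1.945282 = 2.8582

2.8582 bits
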